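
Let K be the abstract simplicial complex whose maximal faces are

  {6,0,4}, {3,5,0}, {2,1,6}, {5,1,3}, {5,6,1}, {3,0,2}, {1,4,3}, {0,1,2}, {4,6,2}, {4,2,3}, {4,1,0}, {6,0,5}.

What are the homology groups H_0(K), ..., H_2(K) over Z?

We work with the vertex ordering 0 < 1 < 2 < 3 < 4 < 5 < 6. The simplices of K, each written with vertices in increasing order, are:

  0-simplices (7): [0], [1], [2], [3], [4], [5], [6]
  1-simplices (18): [0,1], [0,2], [0,3], [0,4], [0,5], [0,6], [1,2], [1,3], [1,4], [1,5], [1,6], [2,3], [2,4], [2,6], [3,4], [3,5], [4,6], [5,6]
  2-simplices (12): [0,1,2], [0,1,4], [0,2,3], [0,3,5], [0,4,6], [0,5,6], [1,2,6], [1,3,4], [1,3,5], [1,5,6], [2,3,4], [2,4,6]

Hence C_0 ≅ Z^7, C_1 ≅ Z^18, C_2 ≅ Z^12.

The boundary map ∂_1: C_1 → C_0 sends each edge [p,q] (with p < q) to q − p. For instance
  ∂[0,5] = [5] − [0].
The 7×18 boundary matrix has rank 6 and Smith normal form diag(1,1,1,1,1,1).

Boundary ∂_2: C_2 → C_1 maps a triangle to the signed sum of its edges. For instance
  ∂[0,4,6] = [4,6] − [0,6] + [0,4],
  ∂[0,1,4] = [1,4] − [0,4] + [0,1].
The 18×12 boundary matrix has rank 12 and Smith normal form diag(1,1,1,1,1,1,1,1,1,1,1,2).

Computing H_k = (kernel of ∂_k) / (image of ∂_{k+1}):

  H_0: rank C_0 − rank ∂_1 = 7 − 6 = 1, and the invariant factors of ∂_1 are all 1, so H_0 ≅ Z.
  H_1: rank ker ∂_1 − rank ∂_2 = (18 − 6) − 12 = 0, and ∂_2 has invariant factor 2 > 1, so H_1 ≅ Z/2Z.
  H_2: rank ker ∂_2 − rank ∂_3 = (12 − 12) − 0 = 0, and there is no ∂_3, so H_2 ≅ 0.

As a check, the Euler characteristic is 7 − 18 + 12 = 1, which agrees with 1 − 0 + 0 = 1.
(K is a triangulation of the real projective plane RP^2.)

H_0 ≅ Z,  H_1 ≅ Z/2Z,  H_2 = 0.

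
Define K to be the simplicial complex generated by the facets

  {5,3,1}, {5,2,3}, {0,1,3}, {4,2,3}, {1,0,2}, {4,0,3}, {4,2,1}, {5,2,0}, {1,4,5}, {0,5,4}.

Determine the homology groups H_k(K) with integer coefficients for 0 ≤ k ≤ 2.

H_0 ≅ Z,  H_1 ≅ Z/2,  H_2 = 0.

Order the vertices as 0 < 1 < 2 < 3 < 4 < 5. Listing each simplex with vertices in this order, K has dimension 2 with simplices:

  0-simplices (6): [0], [1], [2], [3], [4], [5]
  1-simplices (15): [0,1], [0,2], [0,3], [0,4], [0,5], [1,2], [1,3], [1,4], [1,5], [2,3], [2,4], [2,5], [3,4], [3,5], [4,5]
  2-simplices (10): [0,1,2], [0,1,3], [0,2,5], [0,3,4], [0,4,5], [1,2,4], [1,3,5], [1,4,5], [2,3,4], [2,3,5]

Hence C_0 ≅ Z^6, C_1 ≅ Z^15, C_2 ≅ Z^10.

The boundary map ∂_1: C_1 → C_0 maps an edge to its endpoints' difference, ∂[p,q] = q − p.
The 6×15 boundary matrix has rank 5 and Smith normal form diag(1,1,1,1,1).

Boundary ∂_2: C_2 → C_1 maps a triangle to the signed sum of its edges. For instance
  ∂[0,1,3] = [1,3] − [0,3] + [0,1],
  ∂[1,3,5] = [3,5] − [1,5] + [1,3].
This gives a 15×10 integer matrix of rank 10; reducing to Smith normal form yields diagonal entries (1,1,1,1,1,1,1,1,1,2).

Now H_k = ker ∂_k / im ∂_{k+1}, so:

  H_0: rank C_0 − rank ∂_1 = 6 − 5 = 1, and the invariant factors of ∂_1 are all 1, so H_0 ≅ Z.
  H_1: rank ker ∂_1 − rank ∂_2 = (15 − 5) − 10 = 0, and ∂_2 has invariant factor 2 > 1, so H_1 ≅ Z/2.
  H_2: rank ker ∂_2 − rank ∂_3 = (10 − 10) − 0 = 0, and there is no ∂_3, so H_2 ≅ 0.

As a check, the Euler characteristic is 6 − 15 + 10 = 1, which agrees with 1 − 0 + 0 = 1.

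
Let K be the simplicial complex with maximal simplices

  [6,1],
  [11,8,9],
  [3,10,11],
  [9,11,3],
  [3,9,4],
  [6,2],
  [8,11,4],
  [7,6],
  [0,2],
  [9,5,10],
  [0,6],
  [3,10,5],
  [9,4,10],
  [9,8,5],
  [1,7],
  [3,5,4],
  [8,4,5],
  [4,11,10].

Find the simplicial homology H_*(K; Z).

H_0 = Z^2,  H_1 = Z^2 ⊕ Z/2Z,  H_2 = 0.

We work with the vertex ordering 0 < 1 < 2 < 3 < 4 < 5 < 6 < 7 < 8 < 9 < 10 < 11. The simplices of K, each written with vertices in increasing order, are:

  0-simplices (12): [0], [1], [2], [3], [4], [5], [6], [7], [8], [9], [10], [11]
  1-simplices (24): (24 of them)
  2-simplices (12): [3,4,5], [3,4,9], [3,5,10], [3,9,11], [3,10,11], [4,5,8], [4,8,11], [4,9,10], [4,10,11], [5,8,9], [5,9,10], [8,9,11]

Hence C_0 ≅ Z^12, C_1 ≅ Z^24, C_2 ≅ Z^12.

Boundary ∂_1: C_1 → C_0 sends each edge [p,q] (with p < q) to q − p. For instance
  ∂[3,5] = [5] − [3].
This gives a 12×24 integer matrix of rank 10; reducing to Smith normal form yields diagonal entries (1,1,1,1,1,1,1,1,1,1).

The boundary map ∂_2: C_2 → C_1 acts by ∂[p,q,r] = [q,r] − [p,r] + [p,q]. For instance
  ∂[4,9,10] = [9,10] − [4,10] + [4,9],
  ∂[4,10,11] = [10,11] − [4,11] + [4,10].
As a 24×12 matrix over Z this has rank 12, with invariant factors (1,1,1,1,1,1,1,1,1,1,1,2).

Computing H_k = (kernel of ∂_k) / (image of ∂_{k+1}):

  H_0: rank C_0 − rank ∂_1 = 12 − 10 = 2, and the invariant factors of ∂_1 are all 1, so H_0 ≅ Z^2.
  H_1: rank ker ∂_1 − rank ∂_2 = (24 − 10) − 12 = 2, and ∂_2 has invariant factor 2 > 1, so H_1 ≅ Z^2 ⊕ Z/2Z.
  H_2: rank ker ∂_2 − rank ∂_3 = (12 − 12) − 0 = 0, and there is no ∂_3, so H_2 ≅ 0.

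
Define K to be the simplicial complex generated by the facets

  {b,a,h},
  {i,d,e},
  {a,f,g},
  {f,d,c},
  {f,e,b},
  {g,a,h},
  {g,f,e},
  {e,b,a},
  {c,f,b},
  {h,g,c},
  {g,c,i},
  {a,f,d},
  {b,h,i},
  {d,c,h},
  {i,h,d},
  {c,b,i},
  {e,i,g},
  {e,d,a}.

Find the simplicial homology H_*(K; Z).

H_0 = Z,  H_1 = Z × Z/2,  H_2 = 0.

Order the vertices as a < b < c < d < e < f < g < h < i. Listing each simplex with vertices in this order, K has dimension 2 with simplices:

  0-simplices (9): a, b, c, d, e, f, g, h, i
  1-simplices (27): ab, ad, ae, af, ag, ah, bc, be, bf, bh, bi, cd, cf, cg, ch, ci, de, df, dh, di, ef, eg, ei, fg, gh, gi, hi
  2-simplices (18): abe, abh, ade, adf, afg, agh, bcf, bci, bef, bhi, cdf, cdh, cgh, cgi, dei, dhi, efg, egi

so the chain groups are C_0 ≅ Z^9, C_1 ≅ Z^27, C_2 ≅ Z^18.

The boundary map ∂_1: C_1 → C_0 sends each edge [p,q] (with p < q) to q − p. For instance
  ∂cg = g − c.
This gives a 9×27 integer matrix of rank 8; reducing to Smith normal form yields diagonal entries (1,1,1,1,1,1,1,1).

∂_2: C_2 → C_1 acts by ∂[p,q,r] = [q,r] − [p,r] + [p,q]. For instance
  ∂abh = bh − ah + ab,
  ∂adf = df − af + ad.
This gives a 27×18 integer matrix of rank 18; reducing to Smith normal form yields diagonal entries (1,1,1,1,1,1,1,1,1,1,1,1,1,1,1,1,1,2).

From H_k ≅ ker(∂_k) / im(∂_{k+1}) we obtain:

  H_0: rank C_0 − rank ∂_1 = 9 − 8 = 1, and the invariant factors of ∂_1 are all 1, so H_0 ≅ Z.
  H_1: rank ker ∂_1 − rank ∂_2 = (27 − 8) − 18 = 1, and ∂_2 has invariant factor 2 > 1, so H_1 ≅ Z × Z/2.
  H_2: rank ker ∂_2 − rank ∂_3 = (18 − 18) − 0 = 0, and there is no ∂_3, so H_2 ≅ 0.

As a check, the Euler characteristic is 9 − 27 + 18 = 0, which agrees with 1 − 1 + 0 = 0.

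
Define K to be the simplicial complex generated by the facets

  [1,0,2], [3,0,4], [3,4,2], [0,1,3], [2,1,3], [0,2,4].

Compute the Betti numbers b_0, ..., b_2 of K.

b_0 = 1, b_1 = 0, b_2 = 1.

Take the total order 0 < 1 < 2 < 3 < 4 on the vertex set. Then K (dimension 2) consists of the simplices:

  0-simplices (5): [0], [1], [2], [3], [4]
  1-simplices (9): [0,1], [0,2], [0,3], [0,4], [1,2], [1,3], [2,3], [2,4], [3,4]
  2-simplices (6): [0,1,2], [0,1,3], [0,2,4], [0,3,4], [1,2,3], [2,3,4]

Hence C_0 ≅ Z^5, C_1 ≅ Z^9, C_2 ≅ Z^6.

The boundary map ∂_1: C_1 → C_0 maps an edge to its endpoints' difference, ∂[p,q] = q − p. For instance
  ∂[0,2] = [2] − [0].
As a 5×9 matrix over Z this has rank 4, with invariant factors (1,1,1,1).

∂_2: C_2 → C_1 maps a triangle to the signed sum of its edges. For instance
  ∂[2,3,4] = [3,4] − [2,4] + [2,3],
  ∂[0,3,4] = [3,4] − [0,4] + [0,3].
The 9×6 boundary matrix has rank 5 and Smith normal form diag(1,1,1,1,1).

From H_k ≅ ker(∂_k) / im(∂_{k+1}) we obtain:

  H_0: rank C_0 − rank ∂_1 = 5 − 4 = 1, and the invariant factors of ∂_1 are all 1, so H_0 = Z.
  H_1: rank ker ∂_1 − rank ∂_2 = (9 − 4) − 5 = 0, and the invariant factors of ∂_2 are all 1, so H_1 = 0.
  H_2: rank ker ∂_2 − rank ∂_3 = (6 − 5) − 0 = 1, and there is no ∂_3, so H_2 = Z.

Hence the Betti numbers are b_0 = 1, b_1 = 0, b_2 = 1.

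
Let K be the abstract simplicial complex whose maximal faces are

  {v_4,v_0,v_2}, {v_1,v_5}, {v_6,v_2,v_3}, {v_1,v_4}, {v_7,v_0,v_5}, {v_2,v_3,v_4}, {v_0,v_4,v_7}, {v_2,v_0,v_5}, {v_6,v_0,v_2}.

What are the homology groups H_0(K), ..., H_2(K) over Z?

H_0 ≅ Z,  H_1 ≅ Z,  H_2 = 0.

Take the total order v_0 < v_1 < v_2 < v_3 < v_4 < v_5 < v_6 < v_7 on the vertex set. Then K (dimension 2) consists of the simplices:

  0-simplices (8): [v_0], [v_1], [v_2], [v_3], [v_4], [v_5], [v_6], [v_7]
  1-simplices (15): (15 of them)
  2-simplices (7): [v_0,v_2,v_4], [v_0,v_2,v_5], [v_0,v_2,v_6], [v_0,v_4,v_7], [v_0,v_5,v_7], [v_2,v_3,v_4], [v_2,v_3,v_6]

giving chain groups C_0 ≅ Z^8, C_1 ≅ Z^15, C_2 ≅ Z^7.

∂_1: C_1 → C_0 sends each edge [p,q] (with p < q) to q − p.
The 8×15 boundary matrix has rank 7 and Smith normal form diag(1,1,1,1,1,1,1).

The boundary map ∂_2: C_2 → C_1 sends each 2-simplex [p,q,r] to [q,r] − [p,r] + [p,q]. For instance
  ∂[v_2,v_3,v_6] = [v_3,v_6] − [v_2,v_6] + [v_2,v_3],
  ∂[v_0,v_4,v_7] = [v_4,v_7] − [v_0,v_7] + [v_0,v_4].
The resulting 15×7 matrix has rank 7, and its Smith normal form has invariant factors (1,1,1,1,1,1,1).

From H_k ≅ ker(∂_k) / im(∂_{k+1}) we obtain:

  H_0: rank C_0 − rank ∂_1 = 8 − 7 = 1, and the invariant factors of ∂_1 are all 1, so H_0 ≅ Z.
  H_1: rank ker ∂_1 − rank ∂_2 = (15 − 7) − 7 = 1, and the invariant factors of ∂_2 are all 1, so H_1 ≅ Z.
  H_2: rank ker ∂_2 − rank ∂_3 = (7 − 7) − 0 = 0, and there is no ∂_3, so H_2 ≅ 0.

As a check, the Euler characteristic is 8 − 15 + 7 = 0, which agrees with 1 − 1 + 0 = 0.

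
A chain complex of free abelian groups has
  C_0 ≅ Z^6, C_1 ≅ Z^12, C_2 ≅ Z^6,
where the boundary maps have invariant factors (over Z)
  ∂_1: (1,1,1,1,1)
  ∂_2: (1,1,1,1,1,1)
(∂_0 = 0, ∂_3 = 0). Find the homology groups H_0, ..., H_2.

H_0: b_0 = 6 − 0 − 5 = 1; torsion from ∂_1 factors > 1: none. So H_0 = Z.
H_1: b_1 = 12 − 5 − 6 = 1; torsion from ∂_2 factors > 1: none. So H_1 = Z.
H_2: b_2 = 6 − 6 − 0 = 0; torsion from ∂_3 factors > 1: none. So H_2 = 0.

H_0 = Z,  H_1 = Z,  H_2 = 0.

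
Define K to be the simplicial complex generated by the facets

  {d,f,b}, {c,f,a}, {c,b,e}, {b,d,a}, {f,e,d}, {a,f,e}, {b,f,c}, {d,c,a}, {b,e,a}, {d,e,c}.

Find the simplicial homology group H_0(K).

K has 6 vertices, 15 edges, 10 triangles.
rank ∂_0 = 0, rank ∂_1 = 5 ⇒ b_0 = 6 − 0 − 5 = 1; all invariant factors of ∂_1 are 1 so no torsion. So H_0 ≅ Z.

H_0 ≅ Z.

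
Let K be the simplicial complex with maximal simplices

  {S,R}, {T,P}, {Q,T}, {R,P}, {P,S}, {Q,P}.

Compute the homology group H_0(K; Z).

Order the vertices as P < Q < R < S < T. Listing each simplex with vertices in this order, K has dimension 1 with simplices:

  0-simplices (5): P, Q, R, S, T
  1-simplices (6): PQ, PR, PS, PT, QT, RS

so the chain groups are C_0 ≅ Z^5, C_1 ≅ Z^6.

The boundary map ∂_1: C_1 → C_0 sends each edge [p,q] (with p < q) to q − p. For instance
  ∂PR = R − P.
As a 5×6 matrix over Z this has rank 4, with invariant factors (1,1,1,1).

Reading off H_k = ker ∂_k / im ∂_{k+1}:

  H_0: rank C_0 − rank ∂_1 = 5 − 4 = 1, and the invariant factors of ∂_1 are all 1, so H_0 = Z.

(K is a triangulation of a wedge of 2 circles.)

H_0 = Z.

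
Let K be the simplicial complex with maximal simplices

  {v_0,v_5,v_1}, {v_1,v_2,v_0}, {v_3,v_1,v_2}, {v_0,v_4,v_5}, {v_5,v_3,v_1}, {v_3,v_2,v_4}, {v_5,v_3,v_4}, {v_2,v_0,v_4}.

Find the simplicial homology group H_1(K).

H_1 ≅ 0.

K has 6 vertices, 12 edges, 8 triangles.
rank ∂_1 = 5, rank ∂_2 = 7 ⇒ b_1 = 12 − 5 − 7 = 0; all invariant factors of ∂_2 are 1 so no torsion. So H_1 = 0.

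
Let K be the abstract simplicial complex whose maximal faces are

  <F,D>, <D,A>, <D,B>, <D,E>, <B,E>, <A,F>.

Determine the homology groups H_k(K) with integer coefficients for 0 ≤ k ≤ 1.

H_0 = Z,  H_1 = Z^2.

Order the vertices as A < B < D < E < F. Listing each simplex with vertices in this order, K has dimension 1 with simplices:

  0-simplices (5): A, B, D, E, F
  1-simplices (6): AD, AF, BD, BE, DE, DF

so the chain groups are C_0 ≅ Z^5, C_1 ≅ Z^6.

Boundary ∂_1: C_1 → C_0 maps an edge to its endpoints' difference, ∂[p,q] = q − p. For instance
  ∂AD = D − A.
This gives a 5×6 integer matrix of rank 4; reducing to Smith normal form yields diagonal entries (1,1,1,1).

Computing H_k = (kernel of ∂_k) / (image of ∂_{k+1}):

  H_0: rank C_0 − rank ∂_1 = 5 − 4 = 1, and the invariant factors of ∂_1 are all 1, so H_0 = Z.
  H_1: rank ker ∂_1 − rank ∂_2 = (6 − 4) − 0 = 2, and there is no ∂_2, so H_1 = Z^2.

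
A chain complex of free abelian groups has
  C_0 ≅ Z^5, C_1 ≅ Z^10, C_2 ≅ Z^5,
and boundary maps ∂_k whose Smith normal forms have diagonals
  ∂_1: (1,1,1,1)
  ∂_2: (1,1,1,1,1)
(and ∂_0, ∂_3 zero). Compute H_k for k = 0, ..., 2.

H_0 ≅ Z,  H_1 ≅ Z,  H_2 = 0.

H_0: b_0 = 5 − 0 − 4 = 1; torsion from ∂_1 factors > 1: none. So H_0 ≅ Z.
H_1: b_1 = 10 − 4 − 5 = 1; torsion from ∂_2 factors > 1: none. So H_1 ≅ Z.
H_2: b_2 = 5 − 5 − 0 = 0; torsion from ∂_3 factors > 1: none. So H_2 ≅ 0.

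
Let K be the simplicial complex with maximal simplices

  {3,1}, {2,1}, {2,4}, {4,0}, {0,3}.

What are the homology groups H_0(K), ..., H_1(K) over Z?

H_0 ≅ Z,  H_1 ≅ Z.

We work with the vertex ordering 0 < 1 < 2 < 3 < 4. The simplices of K, each written with vertices in increasing order, are:

  0-simplices (5): [0], [1], [2], [3], [4]
  1-simplices (5): [0,3], [0,4], [1,2], [1,3], [2,4]

so the chain groups are C_0 ≅ Z^5, C_1 ≅ Z^5.

The boundary map ∂_1: C_1 → C_0 sends each edge [p,q] (with p < q) to q − p. For instance
  ∂[1,3] = [3] − [1].
The 5×5 boundary matrix has rank 4 and Smith normal form diag(1,1,1,1).

Now H_k = ker ∂_k / im ∂_{k+1}, so:

  H_0: rank C_0 − rank ∂_1 = 5 − 4 = 1, and the invariant factors of ∂_1 are all 1, so H_0 = Z.
  H_1: rank ker ∂_1 − rank ∂_2 = (5 − 4) − 0 = 1, and there is no ∂_2, so H_1 = Z.

As a check, the Euler characteristic is 5 − 5 = 0, which agrees with 1 − 1 = 0.
(K is a triangulation of the circle S^1.)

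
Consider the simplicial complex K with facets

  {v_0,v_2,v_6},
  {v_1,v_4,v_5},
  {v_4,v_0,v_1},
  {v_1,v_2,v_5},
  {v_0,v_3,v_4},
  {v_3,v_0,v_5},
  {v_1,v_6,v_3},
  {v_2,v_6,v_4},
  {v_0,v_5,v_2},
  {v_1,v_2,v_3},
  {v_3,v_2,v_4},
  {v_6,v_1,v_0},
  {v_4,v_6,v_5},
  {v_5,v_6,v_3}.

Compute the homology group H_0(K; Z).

Order the vertices as v_0 < v_1 < v_2 < v_3 < v_4 < v_5 < v_6. Listing each simplex with vertices in this order, K has dimension 2 with simplices:

  0-simplices (7): [v_0], [v_1], [v_2], [v_3], [v_4], [v_5], [v_6]
  1-simplices (21): (21 of them)
  2-simplices (14): (14 of them)

Hence C_0 ≅ Z^7, C_1 ≅ Z^21, C_2 ≅ Z^14.

∂_1: C_1 → C_0 is given by ∂[p,q] = [q] − [p]. For instance
  ∂[v_2,v_6] = [v_6] − [v_2].
As a 7×21 matrix over Z this has rank 6, with invariant factors (1,1,1,1,1,1).

The boundary map ∂_2: C_2 → C_1 sends each 2-simplex [p,q,r] to [q,r] − [p,r] + [p,q]. For instance
  ∂[v_0,v_2,v_6] = [v_2,v_6] − [v_0,v_6] + [v_0,v_2],
  ∂[v_1,v_2,v_3] = [v_2,v_3] − [v_1,v_3] + [v_1,v_2].
As a 21×14 matrix over Z this has rank 13, with invariant factors (1,1,1,1,1,1,1,1,1,1,1,1,1).

Reading off H_k = ker ∂_k / im ∂_{k+1}:

  H_0: rank C_0 − rank ∂_1 = 7 − 6 = 1, and the invariant factors of ∂_1 are all 1, so H_0 = Z.

(K is a triangulation of the torus T^2.)

H_0 = Z.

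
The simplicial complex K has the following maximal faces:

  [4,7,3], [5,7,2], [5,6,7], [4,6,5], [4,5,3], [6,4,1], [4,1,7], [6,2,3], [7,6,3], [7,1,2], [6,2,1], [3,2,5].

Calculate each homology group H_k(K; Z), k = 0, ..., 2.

H_0 = Z,  H_1 = Z/2Z,  H_2 = 0.

Fix the vertex order 1 < 2 < 3 < 4 < 5 < 6 < 7 and write every simplex with vertices in increasing order. Then dim K = 2 and the simplices of K are:

  0-simplices (7): [1], [2], [3], [4], [5], [6], [7]
  1-simplices (18): [1,2], [1,4], [1,6], [1,7], [2,3], [2,5], [2,6], [2,7], [3,4], [3,5], [3,6], [3,7], [4,5], [4,6], [4,7], [5,6], [5,7], [6,7]
  2-simplices (12): [1,2,6], [1,2,7], [1,4,6], [1,4,7], [2,3,5], [2,3,6], [2,5,7], [3,4,5], [3,4,7], [3,6,7], [4,5,6], [5,6,7]

Hence C_0 ≅ Z^7, C_1 ≅ Z^18, C_2 ≅ Z^12.

The boundary map ∂_1: C_1 → C_0 is given by ∂[p,q] = [q] − [p].
The resulting 7×18 matrix has rank 6, and its Smith normal form has invariant factors (1,1,1,1,1,1).

The boundary map ∂_2: C_2 → C_1 acts by ∂[p,q,r] = [q,r] − [p,r] + [p,q]. For instance
  ∂[3,4,5] = [4,5] − [3,5] + [3,4],
  ∂[4,5,6] = [5,6] − [4,6] + [4,5].
The 18×12 boundary matrix has rank 12 and Smith normal form diag(1,1,1,1,1,1,1,1,1,1,1,2).

Computing H_k = (kernel of ∂_k) / (image of ∂_{k+1}):

  H_0: rank C_0 − rank ∂_1 = 7 − 6 = 1, and the invariant factors of ∂_1 are all 1, so H_0 = Z.
  H_1: rank ker ∂_1 − rank ∂_2 = (18 − 6) − 12 = 0, and ∂_2 has invariant factor 2 > 1, so H_1 = Z/2Z.
  H_2: rank ker ∂_2 − rank ∂_3 = (12 − 12) − 0 = 0, and there is no ∂_3, so H_2 = 0.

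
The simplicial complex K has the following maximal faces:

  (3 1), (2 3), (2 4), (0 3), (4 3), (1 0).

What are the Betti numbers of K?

K has 5 vertices, 6 edges.
rank ∂_0 = 0, rank ∂_1 = 4 ⇒ b_0 = 5 − 0 − 4 = 1; all invariant factors of ∂_1 are 1 so no torsion. So H_0 ≅ Z.
rank ∂_1 = 4, rank ∂_2 = 0 ⇒ b_1 = 6 − 4 − 0 = 2. So H_1 ≅ Z^2.

b_0 = 1, b_1 = 2.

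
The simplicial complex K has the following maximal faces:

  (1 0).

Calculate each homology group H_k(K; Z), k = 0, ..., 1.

Take the total order 0 < 1 on the vertex set. Then K (dimension 1) consists of the simplices:

  0-simplices (2): [0], [1]
  1-simplices (1): [0,1]

giving chain groups C_0 ≅ Z^2, C_1 ≅ Z^1.

The boundary map ∂_1: C_1 → C_0 is given by ∂[p,q] = [q] − [p]. For instance
  ∂[0,1] = [1] − [0].
This gives a 2×1 integer matrix of rank 1; reducing to Smith normal form yields diagonal entries (1).

Now H_k = ker ∂_k / im ∂_{k+1}, so:

  H_0: rank C_0 − rank ∂_1 = 2 − 1 = 1, and the invariant factors of ∂_1 are all 1, so H_0 ≅ Z.
  H_1: rank ker ∂_1 − rank ∂_2 = (1 − 1) − 0 = 0, and there is no ∂_2, so H_1 ≅ 0.

As a check, the Euler characteristic is 2 − 1 = 1, which agrees with 1 − 0 = 1.
(K is a triangulation of the 1-simplex.)

H_0 = Z,  H_1 = 0.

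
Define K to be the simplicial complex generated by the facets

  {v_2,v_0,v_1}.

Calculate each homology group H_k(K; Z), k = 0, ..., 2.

Take the total order v_0 < v_1 < v_2 on the vertex set. Then K (dimension 2) consists of the simplices:

  0-simplices (3): [v_0], [v_1], [v_2]
  1-simplices (3): [v_0,v_1], [v_0,v_2], [v_1,v_2]
  2-simplices (1): [v_0,v_1,v_2]

so the chain groups are C_0 ≅ Z^3, C_1 ≅ Z^3, C_2 ≅ Z^1.

Boundary ∂_1: C_1 → C_0 maps an edge to its endpoints' difference, ∂[p,q] = q − p.
As a 3×3 matrix over Z this has rank 2, with invariant factors (1,1).

Boundary ∂_2: C_2 → C_1 acts by ∂[p,q,r] = [q,r] − [p,r] + [p,q]. For instance
  ∂[v_0,v_1,v_2] = [v_1,v_2] − [v_0,v_2] + [v_0,v_1].
As a 3×1 matrix over Z this has rank 1, with invariant factors (1).

From H_k ≅ ker(∂_k) / im(∂_{k+1}) we obtain:

  H_0: rank C_0 − rank ∂_1 = 3 − 2 = 1, and the invariant factors of ∂_1 are all 1, so H_0 ≅ Z.
  H_1: rank ker ∂_1 − rank ∂_2 = (3 − 2) − 1 = 0, and the invariant factors of ∂_2 are all 1, so H_1 ≅ 0.
  H_2: rank ker ∂_2 − rank ∂_3 = (1 − 1) − 0 = 0, and there is no ∂_3, so H_2 ≅ 0.

As a check, the Euler characteristic is 3 − 3 + 1 = 1, which agrees with 1 − 0 + 0 = 1.

H_0 ≅ Z,  H_1 = 0,  H_2 = 0.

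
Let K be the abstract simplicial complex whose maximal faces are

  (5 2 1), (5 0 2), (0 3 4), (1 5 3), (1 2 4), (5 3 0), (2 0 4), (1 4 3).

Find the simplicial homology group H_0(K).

We work with the vertex ordering 0 < 1 < 2 < 3 < 4 < 5. The simplices of K, each written with vertices in increasing order, are:

  0-simplices (6): [0], [1], [2], [3], [4], [5]
  1-simplices (12): [0,2], [0,3], [0,4], [0,5], [1,2], [1,3], [1,4], [1,5], [2,4], [2,5], [3,4], [3,5]
  2-simplices (8): [0,2,4], [0,2,5], [0,3,4], [0,3,5], [1,2,4], [1,2,5], [1,3,4], [1,3,5]

Hence C_0 ≅ Z^6, C_1 ≅ Z^12, C_2 ≅ Z^8.

Boundary ∂_1: C_1 → C_0 sends each edge [p,q] (with p < q) to q − p. For instance
  ∂[0,5] = [5] − [0].
The resulting 6×12 matrix has rank 5, and its Smith normal form has invariant factors (1,1,1,1,1).

∂_2: C_2 → C_1 sends each 2-simplex [p,q,r] to [q,r] − [p,r] + [p,q]. For instance
  ∂[0,3,4] = [3,4] − [0,4] + [0,3],
  ∂[0,2,5] = [2,5] − [0,5] + [0,2].
This gives a 12×8 integer matrix of rank 7; reducing to Smith normal form yields diagonal entries (1,1,1,1,1,1,1).

Reading off H_k = ker ∂_k / im ∂_{k+1}:

  H_0: rank C_0 − rank ∂_1 = 6 − 5 = 1, and the invariant factors of ∂_1 are all 1, so H_0 = Z.

H_0 ≅ Z.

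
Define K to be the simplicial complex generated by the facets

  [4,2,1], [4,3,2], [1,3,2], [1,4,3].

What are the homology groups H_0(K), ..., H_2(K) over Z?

H_0 ≅ Z,  H_1 = 0,  H_2 ≅ Z.

We work with the vertex ordering 1 < 2 < 3 < 4. The simplices of K, each written with vertices in increasing order, are:

  0-simplices (4): [1], [2], [3], [4]
  1-simplices (6): [1,2], [1,3], [1,4], [2,3], [2,4], [3,4]
  2-simplices (4): [1,2,3], [1,2,4], [1,3,4], [2,3,4]

Hence C_0 ≅ Z^4, C_1 ≅ Z^6, C_2 ≅ Z^4.

∂_1: C_1 → C_0 is given by ∂[p,q] = [q] − [p]. For instance
  ∂[1,3] = [3] − [1].
The resulting 4×6 matrix has rank 3, and its Smith normal form has invariant factors (1,1,1).

Boundary ∂_2: C_2 → C_1 acts by ∂[p,q,r] = [q,r] − [p,r] + [p,q]. For instance
  ∂[1,2,4] = [2,4] − [1,4] + [1,2],
  ∂[2,3,4] = [3,4] − [2,4] + [2,3].
The resulting 6×4 matrix has rank 3, and its Smith normal form has invariant factors (1,1,1).

Reading off H_k = ker ∂_k / im ∂_{k+1}:

  H_0: rank C_0 − rank ∂_1 = 4 − 3 = 1, and the invariant factors of ∂_1 are all 1, so H_0 ≅ Z.
  H_1: rank ker ∂_1 − rank ∂_2 = (6 − 3) − 3 = 0, and the invariant factors of ∂_2 are all 1, so H_1 ≅ 0.
  H_2: rank ker ∂_2 − rank ∂_3 = (4 − 3) − 0 = 1, and there is no ∂_3, so H_2 ≅ Z.

(K is a triangulation of the 2-sphere S^2.)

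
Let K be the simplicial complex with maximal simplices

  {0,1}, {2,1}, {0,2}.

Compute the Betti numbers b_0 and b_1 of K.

Take the total order 0 < 1 < 2 on the vertex set. Then K (dimension 1) consists of the simplices:

  0-simplices (3): [0], [1], [2]
  1-simplices (3): [0,1], [0,2], [1,2]

so the chain groups are C_0 ≅ Z^3, C_1 ≅ Z^3.

Boundary ∂_1: C_1 → C_0 sends each edge [p,q] (with p < q) to q − p. For instance
  ∂[0,1] = [1] − [0].
The resulting 3×3 matrix has rank 2, and its Smith normal form has invariant factors (1,1).

Now H_k = ker ∂_k / im ∂_{k+1}, so:

  H_0: rank C_0 − rank ∂_1 = 3 − 2 = 1, and the invariant factors of ∂_1 are all 1, so H_0 = Z.
  H_1: rank ker ∂_1 − rank ∂_2 = (3 − 2) − 0 = 1, and there is no ∂_2, so H_1 = Z.

As a check, the Euler characteristic is 3 − 3 = 0, which agrees with 1 − 1 = 0.

Hence the Betti numbers are b_0 = 1, b_1 = 1.

b_0 = 1, b_1 = 1.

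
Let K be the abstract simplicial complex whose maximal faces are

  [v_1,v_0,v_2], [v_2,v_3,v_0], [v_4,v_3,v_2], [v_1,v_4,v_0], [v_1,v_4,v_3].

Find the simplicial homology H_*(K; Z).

Take the total order v_0 < v_1 < v_2 < v_3 < v_4 on the vertex set. Then K (dimension 2) consists of the simplices:

  0-simplices (5): [v_0], [v_1], [v_2], [v_3], [v_4]
  1-simplices (10): [v_0,v_1], [v_0,v_2], [v_0,v_3], [v_0,v_4], [v_1,v_2], [v_1,v_3], [v_1,v_4], [v_2,v_3], [v_2,v_4], [v_3,v_4]
  2-simplices (5): [v_0,v_1,v_2], [v_0,v_1,v_4], [v_0,v_2,v_3], [v_1,v_3,v_4], [v_2,v_3,v_4]

Hence C_0 ≅ Z^5, C_1 ≅ Z^10, C_2 ≅ Z^5.

Boundary ∂_1: C_1 → C_0 sends each edge [p,q] (with p < q) to q − p. For instance
  ∂[v_0,v_1] = [v_1] − [v_0].
This gives a 5×10 integer matrix of rank 4; reducing to Smith normal form yields diagonal entries (1,1,1,1).

∂_2: C_2 → C_1 maps a triangle to the signed sum of its edges. For instance
  ∂[v_0,v_1,v_2] = [v_1,v_2] − [v_0,v_2] + [v_0,v_1],
  ∂[v_0,v_1,v_4] = [v_1,v_4] − [v_0,v_4] + [v_0,v_1].
This gives a 10×5 integer matrix of rank 5; reducing to Smith normal form yields diagonal entries (1,1,1,1,1).

Computing H_k = (kernel of ∂_k) / (image of ∂_{k+1}):

  H_0: rank C_0 − rank ∂_1 = 5 − 4 = 1, and the invariant factors of ∂_1 are all 1, so H_0 = Z.
  H_1: rank ker ∂_1 − rank ∂_2 = (10 − 4) − 5 = 1, and the invariant factors of ∂_2 are all 1, so H_1 = Z.
  H_2: rank ker ∂_2 − rank ∂_3 = (5 − 5) − 0 = 0, and there is no ∂_3, so H_2 = 0.

(K is a triangulation of the Möbius band.)

H_0 ≅ Z,  H_1 ≅ Z,  H_2 = 0.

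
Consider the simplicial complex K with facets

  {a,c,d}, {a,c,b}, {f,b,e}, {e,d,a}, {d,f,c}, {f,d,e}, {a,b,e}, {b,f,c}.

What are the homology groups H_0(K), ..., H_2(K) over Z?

H_0 ≅ Z,  H_1 = 0,  H_2 ≅ Z.

K has 6 vertices, 12 edges, 8 triangles.
rank ∂_0 = 0, rank ∂_1 = 5 ⇒ b_0 = 6 − 0 − 5 = 1; all invariant factors of ∂_1 are 1 so no torsion. So H_0 ≅ Z.
rank ∂_1 = 5, rank ∂_2 = 7 ⇒ b_1 = 12 − 5 − 7 = 0; all invariant factors of ∂_2 are 1 so no torsion. So H_1 ≅ 0.
rank ∂_2 = 7, rank ∂_3 = 0 ⇒ b_2 = 8 − 7 − 0 = 1. So H_2 ≅ Z.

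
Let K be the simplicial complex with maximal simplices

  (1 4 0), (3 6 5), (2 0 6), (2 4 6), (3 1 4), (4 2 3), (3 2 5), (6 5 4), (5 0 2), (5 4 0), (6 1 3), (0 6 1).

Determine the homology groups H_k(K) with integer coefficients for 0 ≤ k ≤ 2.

Order the vertices as 0 < 1 < 2 < 3 < 4 < 5 < 6. Listing each simplex with vertices in this order, K has dimension 2 with simplices:

  0-simplices (7): [0], [1], [2], [3], [4], [5], [6]
  1-simplices (18): [0,1], [0,2], [0,4], [0,5], [0,6], [1,3], [1,4], [1,6], [2,3], [2,4], [2,5], [2,6], [3,4], [3,5], [3,6], [4,5], [4,6], [5,6]
  2-simplices (12): [0,1,4], [0,1,6], [0,2,5], [0,2,6], [0,4,5], [1,3,4], [1,3,6], [2,3,4], [2,3,5], [2,4,6], [3,5,6], [4,5,6]

Hence C_0 ≅ Z^7, C_1 ≅ Z^18, C_2 ≅ Z^12.

∂_1: C_1 → C_0 is given by ∂[p,q] = [q] − [p]. For instance
  ∂[0,4] = [4] − [0].
The resulting 7×18 matrix has rank 6, and its Smith normal form has invariant factors (1,1,1,1,1,1).

Boundary ∂_2: C_2 → C_1 acts by ∂[p,q,r] = [q,r] − [p,r] + [p,q]. For instance
  ∂[0,2,5] = [2,5] − [0,5] + [0,2],
  ∂[0,2,6] = [2,6] − [0,6] + [0,2].
This gives a 18×12 integer matrix of rank 12; reducing to Smith normal form yields diagonal entries (1,1,1,1,1,1,1,1,1,1,1,2).

Computing H_k = (kernel of ∂_k) / (image of ∂_{k+1}):

  H_0: rank C_0 − rank ∂_1 = 7 − 6 = 1, and the invariant factors of ∂_1 are all 1, so H_0 ≅ Z.
  H_1: rank ker ∂_1 − rank ∂_2 = (18 − 6) − 12 = 0, and ∂_2 has invariant factor 2 > 1, so H_1 ≅ Z/2.
  H_2: rank ker ∂_2 − rank ∂_3 = (12 − 12) − 0 = 0, and there is no ∂_3, so H_2 ≅ 0.

(K is a triangulation of the real projective plane RP^2.)

H_0 = Z,  H_1 = Z/2,  H_2 = 0.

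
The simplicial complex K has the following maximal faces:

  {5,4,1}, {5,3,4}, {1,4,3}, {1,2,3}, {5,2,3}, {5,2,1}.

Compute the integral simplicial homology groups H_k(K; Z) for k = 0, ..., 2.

Order the vertices as 1 < 2 < 3 < 4 < 5. Listing each simplex with vertices in this order, K has dimension 2 with simplices:

  0-simplices (5): [1], [2], [3], [4], [5]
  1-simplices (9): [1,2], [1,3], [1,4], [1,5], [2,3], [2,5], [3,4], [3,5], [4,5]
  2-simplices (6): [1,2,3], [1,2,5], [1,3,4], [1,4,5], [2,3,5], [3,4,5]

so the chain groups are C_0 ≅ Z^5, C_1 ≅ Z^9, C_2 ≅ Z^6.

∂_1: C_1 → C_0 maps an edge to its endpoints' difference, ∂[p,q] = q − p. For instance
  ∂[1,3] = [3] − [1].
As a 5×9 matrix over Z this has rank 4, with invariant factors (1,1,1,1).

∂_2: C_2 → C_1 maps a triangle to the signed sum of its edges. For instance
  ∂[1,3,4] = [3,4] − [1,4] + [1,3],
  ∂[1,2,3] = [2,3] − [1,3] + [1,2].
This gives a 9×6 integer matrix of rank 5; reducing to Smith normal form yields diagonal entries (1,1,1,1,1).

From H_k ≅ ker(∂_k) / im(∂_{k+1}) we obtain:

  H_0: rank C_0 − rank ∂_1 = 5 − 4 = 1, and the invariant factors of ∂_1 are all 1, so H_0 ≅ Z.
  H_1: rank ker ∂_1 − rank ∂_2 = (9 − 4) − 5 = 0, and the invariant factors of ∂_2 are all 1, so H_1 ≅ 0.
  H_2: rank ker ∂_2 − rank ∂_3 = (6 − 5) − 0 = 1, and there is no ∂_3, so H_2 ≅ Z.

H_0 ≅ Z,  H_1 = 0,  H_2 ≅ Z.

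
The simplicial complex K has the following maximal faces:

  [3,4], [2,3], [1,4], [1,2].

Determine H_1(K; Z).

H_1 ≅ Z.

Order the vertices as 1 < 2 < 3 < 4. Listing each simplex with vertices in this order, K has dimension 1 with simplices:

  0-simplices (4): [1], [2], [3], [4]
  1-simplices (4): [1,2], [1,4], [2,3], [3,4]

Hence C_0 ≅ Z^4, C_1 ≅ Z^4.

∂_1: C_1 → C_0 sends each edge [p,q] (with p < q) to q − p.
As a 4×4 matrix over Z this has rank 3, with invariant factors (1,1,1).

From H_k ≅ ker(∂_k) / im(∂_{k+1}) we obtain:

  H_1: rank ker ∂_1 − rank ∂_2 = (4 − 3) − 0 = 1, and there is no ∂_2, so H_1 = Z.

(K is a triangulation of the circle S^1.)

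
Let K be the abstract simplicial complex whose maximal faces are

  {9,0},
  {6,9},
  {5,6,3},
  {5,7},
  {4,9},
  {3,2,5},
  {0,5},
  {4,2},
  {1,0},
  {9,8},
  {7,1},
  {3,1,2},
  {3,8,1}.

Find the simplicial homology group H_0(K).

H_0 ≅ Z.

We work with the vertex ordering 0 < 1 < 2 < 3 < 4 < 5 < 6 < 7 < 8 < 9. The simplices of K, each written with vertices in increasing order, are:

  0-simplices (10): [0], [1], [2], [3], [4], [5], [6], [7], [8], [9]
  1-simplices (18): [0,1], [0,5], [0,9], [1,2], [1,3], [1,7], [1,8], [2,3], [2,4], [2,5], [3,5], [3,6], [3,8], [4,9], [5,6], [5,7], [6,9], [8,9]
  2-simplices (4): [1,2,3], [1,3,8], [2,3,5], [3,5,6]

so the chain groups are C_0 ≅ Z^10, C_1 ≅ Z^18, C_2 ≅ Z^4.

The boundary map ∂_1: C_1 → C_0 sends each edge [p,q] (with p < q) to q − p. For instance
  ∂[1,8] = [8] − [1].
As a 10×18 matrix over Z this has rank 9, with invariant factors (1,1,1,1,1,1,1,1,1).

The boundary map ∂_2: C_2 → C_1 acts by ∂[p,q,r] = [q,r] − [p,r] + [p,q]. For instance
  ∂[1,3,8] = [3,8] − [1,8] + [1,3],
  ∂[2,3,5] = [3,5] − [2,5] + [2,3].
As a 18×4 matrix over Z this has rank 4, with invariant factors (1,1,1,1).

From H_k ≅ ker(∂_k) / im(∂_{k+1}) we obtain:

  H_0: rank C_0 − rank ∂_1 = 10 − 9 = 1, and the invariant factors of ∂_1 are all 1, so H_0 = Z.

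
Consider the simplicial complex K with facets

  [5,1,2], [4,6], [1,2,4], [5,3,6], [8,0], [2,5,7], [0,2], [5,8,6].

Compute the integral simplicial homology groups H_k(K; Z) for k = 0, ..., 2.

Fix the vertex order 0 < 1 < 2 < 3 < 4 < 5 < 6 < 7 < 8 and write every simplex with vertices in increasing order. Then dim K = 2 and the simplices of K are:

  0-simplices (9): [0], [1], [2], [3], [4], [5], [6], [7], [8]
  1-simplices (15): [0,2], [0,8], [1,2], [1,4], [1,5], [2,4], [2,5], [2,7], [3,5], [3,6], [4,6], [5,6], [5,7], [5,8], [6,8]
  2-simplices (5): [1,2,4], [1,2,5], [2,5,7], [3,5,6], [5,6,8]

giving chain groups C_0 ≅ Z^9, C_1 ≅ Z^15, C_2 ≅ Z^5.

Boundary ∂_1: C_1 → C_0 maps an edge to its endpoints' difference, ∂[p,q] = q − p. For instance
  ∂[2,7] = [7] − [2].
The resulting 9×15 matrix has rank 8, and its Smith normal form has invariant factors (1,1,1,1,1,1,1,1).

Boundary ∂_2: C_2 → C_1 acts by ∂[p,q,r] = [q,r] − [p,r] + [p,q]. For instance
  ∂[2,5,7] = [5,7] − [2,7] + [2,5],
  ∂[5,6,8] = [6,8] − [5,8] + [5,6].
This gives a 15×5 integer matrix of rank 5; reducing to Smith normal form yields diagonal entries (1,1,1,1,1).

From H_k ≅ ker(∂_k) / im(∂_{k+1}) we obtain:

  H_0: rank C_0 − rank ∂_1 = 9 − 8 = 1, and the invariant factors of ∂_1 are all 1, so H_0 ≅ Z.
  H_1: rank ker ∂_1 − rank ∂_2 = (15 − 8) − 5 = 2, and the invariant factors of ∂_2 are all 1, so H_1 ≅ Z^2.
  H_2: rank ker ∂_2 − rank ∂_3 = (5 − 5) − 0 = 0, and there is no ∂_3, so H_2 ≅ 0.

As a check, the Euler characteristic is 9 − 15 + 5 = -1, which agrees with 1 − 2 + 0 = -1.

H_0 = Z,  H_1 = Z^2,  H_2 = 0.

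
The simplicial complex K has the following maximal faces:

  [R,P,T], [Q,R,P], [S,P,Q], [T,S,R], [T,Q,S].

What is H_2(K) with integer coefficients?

We work with the vertex ordering P < Q < R < S < T. The simplices of K, each written with vertices in increasing order, are:

  0-simplices (5): P, Q, R, S, T
  1-simplices (10): PQ, PR, PS, PT, QR, QS, QT, RS, RT, ST
  2-simplices (5): PQR, PQS, PRT, QST, RST

Hence C_0 ≅ Z^5, C_1 ≅ Z^10, C_2 ≅ Z^5.

∂_1: C_1 → C_0 is given by ∂[p,q] = [q] − [p].
This gives a 5×10 integer matrix of rank 4; reducing to Smith normal form yields diagonal entries (1,1,1,1).

The boundary map ∂_2: C_2 → C_1 maps a triangle to the signed sum of its edges. For instance
  ∂PQR = QR − PR + PQ,
  ∂QST = ST − QT + QS.
The 10×5 boundary matrix has rank 5 and Smith normal form diag(1,1,1,1,1).

Reading off H_k = ker ∂_k / im ∂_{k+1}:

  H_2: rank ker ∂_2 − rank ∂_3 = (5 − 5) − 0 = 0, and there is no ∂_3, so H_2 = 0.

(K is a triangulation of the Möbius band.)

H_2 ≅ 0.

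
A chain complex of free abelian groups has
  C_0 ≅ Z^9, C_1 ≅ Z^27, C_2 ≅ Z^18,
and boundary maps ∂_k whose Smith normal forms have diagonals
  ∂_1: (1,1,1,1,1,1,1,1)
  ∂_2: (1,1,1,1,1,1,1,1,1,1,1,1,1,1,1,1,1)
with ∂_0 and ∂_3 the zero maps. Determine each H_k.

H_0: b_0 = 9 − 0 − 8 = 1; torsion from ∂_1 factors > 1: none. So H_0 = Z.
H_1: b_1 = 27 − 8 − 17 = 2; torsion from ∂_2 factors > 1: none. So H_1 = Z^2.
H_2: b_2 = 18 − 17 − 0 = 1; torsion from ∂_3 factors > 1: none. So H_2 = Z.

H_0 = Z,  H_1 = Z^2,  H_2 = Z.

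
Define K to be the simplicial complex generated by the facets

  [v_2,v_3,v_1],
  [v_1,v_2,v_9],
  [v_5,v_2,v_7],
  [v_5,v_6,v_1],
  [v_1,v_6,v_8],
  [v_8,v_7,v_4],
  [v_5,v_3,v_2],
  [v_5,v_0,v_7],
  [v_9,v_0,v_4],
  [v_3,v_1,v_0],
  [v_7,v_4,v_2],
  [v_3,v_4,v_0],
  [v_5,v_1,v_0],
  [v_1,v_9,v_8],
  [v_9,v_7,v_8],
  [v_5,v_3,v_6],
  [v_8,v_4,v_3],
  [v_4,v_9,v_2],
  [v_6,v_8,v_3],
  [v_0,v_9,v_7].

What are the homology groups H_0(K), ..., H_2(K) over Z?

Fix the vertex order v_0 < v_1 < v_2 < v_3 < v_4 < v_5 < v_6 < v_7 < v_8 < v_9 and write every simplex with vertices in increasing order. Then dim K = 2 and the simplices of K are:

  0-simplices (10): [v_0], [v_1], [v_2], [v_3], [v_4], [v_5], [v_6], [v_7], [v_8], [v_9]
  1-simplices (30): (30 of them)
  2-simplices (20): (20 of them)

so the chain groups are C_0 ≅ Z^10, C_1 ≅ Z^30, C_2 ≅ Z^20.

∂_1: C_1 → C_0 maps an edge to its endpoints' difference, ∂[p,q] = q − p. For instance
  ∂[v_3,v_8] = [v_8] − [v_3].
The resulting 10×30 matrix has rank 9, and its Smith normal form has invariant factors (1,1,1,1,1,1,1,1,1).

∂_2: C_2 → C_1 maps a triangle to the signed sum of its edges. For instance
  ∂[v_2,v_4,v_9] = [v_4,v_9] − [v_2,v_9] + [v_2,v_4],
  ∂[v_4,v_7,v_8] = [v_7,v_8] − [v_4,v_8] + [v_4,v_7].
The resulting 30×20 matrix has rank 20, and its Smith normal form has invariant factors (1,1,1,1,1,1,1,1,1,1,1,1,1,1,1,1,1,1,1,2).

From H_k ≅ ker(∂_k) / im(∂_{k+1}) we obtain:

  H_0: rank C_0 − rank ∂_1 = 10 − 9 = 1, and the invariant factors of ∂_1 are all 1, so H_0 = Z.
  H_1: rank ker ∂_1 − rank ∂_2 = (30 − 9) − 20 = 1, and ∂_2 has invariant factor 2 > 1, so H_1 = Z ⊕ Z_2.
  H_2: rank ker ∂_2 − rank ∂_3 = (20 − 20) − 0 = 0, and there is no ∂_3, so H_2 = 0.

As a check, the Euler characteristic is 10 − 30 + 20 = 0, which agrees with 1 − 1 + 0 = 0.
(K is a triangulation of the Klein bottle.)

H_0 = Z,  H_1 = Z ⊕ Z_2,  H_2 = 0.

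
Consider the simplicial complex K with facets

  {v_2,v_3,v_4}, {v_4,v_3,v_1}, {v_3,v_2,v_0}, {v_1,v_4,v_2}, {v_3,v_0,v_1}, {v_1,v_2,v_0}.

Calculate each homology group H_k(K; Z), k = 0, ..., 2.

Fix the vertex order v_0 < v_1 < v_2 < v_3 < v_4 and write every simplex with vertices in increasing order. Then dim K = 2 and the simplices of K are:

  0-simplices (5): [v_0], [v_1], [v_2], [v_3], [v_4]
  1-simplices (9): [v_0,v_1], [v_0,v_2], [v_0,v_3], [v_1,v_2], [v_1,v_3], [v_1,v_4], [v_2,v_3], [v_2,v_4], [v_3,v_4]
  2-simplices (6): [v_0,v_1,v_2], [v_0,v_1,v_3], [v_0,v_2,v_3], [v_1,v_2,v_4], [v_1,v_3,v_4], [v_2,v_3,v_4]

giving chain groups C_0 ≅ Z^5, C_1 ≅ Z^9, C_2 ≅ Z^6.

Boundary ∂_1: C_1 → C_0 sends each edge [p,q] (with p < q) to q − p.
This gives a 5×9 integer matrix of rank 4; reducing to Smith normal form yields diagonal entries (1,1,1,1).

Boundary ∂_2: C_2 → C_1 maps a triangle to the signed sum of its edges. For instance
  ∂[v_0,v_2,v_3] = [v_2,v_3] − [v_0,v_3] + [v_0,v_2],
  ∂[v_0,v_1,v_2] = [v_1,v_2] − [v_0,v_2] + [v_0,v_1].
This gives a 9×6 integer matrix of rank 5; reducing to Smith normal form yields diagonal entries (1,1,1,1,1).

From H_k ≅ ker(∂_k) / im(∂_{k+1}) we obtain:

  H_0: rank C_0 − rank ∂_1 = 5 − 4 = 1, and the invariant factors of ∂_1 are all 1, so H_0 = Z.
  H_1: rank ker ∂_1 − rank ∂_2 = (9 − 4) − 5 = 0, and the invariant factors of ∂_2 are all 1, so H_1 = 0.
  H_2: rank ker ∂_2 − rank ∂_3 = (6 − 5) − 0 = 1, and there is no ∂_3, so H_2 = Z.

H_0 ≅ Z,  H_1 = 0,  H_2 ≅ Z.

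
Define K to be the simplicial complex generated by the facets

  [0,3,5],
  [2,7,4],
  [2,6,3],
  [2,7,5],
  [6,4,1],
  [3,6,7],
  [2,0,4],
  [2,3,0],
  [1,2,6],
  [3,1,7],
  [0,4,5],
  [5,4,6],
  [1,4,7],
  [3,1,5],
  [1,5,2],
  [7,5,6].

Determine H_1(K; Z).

H_1 ≅ Z^2.

Order the vertices as 0 < 1 < 2 < 3 < 4 < 5 < 6 < 7. Listing each simplex with vertices in this order, K has dimension 2 with simplices:

  0-simplices (8): [0], [1], [2], [3], [4], [5], [6], [7]
  1-simplices (24): (24 of them)
  2-simplices (16): [0,2,3], [0,2,4], [0,3,5], [0,4,5], [1,2,5], [1,2,6], [1,3,5], [1,3,7], [1,4,6], [1,4,7], [2,3,6], [2,4,7], [2,5,7], [3,6,7], [4,5,6], [5,6,7]

giving chain groups C_0 ≅ Z^8, C_1 ≅ Z^24, C_2 ≅ Z^16.

The boundary map ∂_1: C_1 → C_0 sends each edge [p,q] (with p < q) to q − p. For instance
  ∂[1,2] = [2] − [1].
The 8×24 boundary matrix has rank 7 and Smith normal form diag(1,1,1,1,1,1,1).

Boundary ∂_2: C_2 → C_1 sends each 2-simplex [p,q,r] to [q,r] − [p,r] + [p,q]. For instance
  ∂[2,5,7] = [5,7] − [2,7] + [2,5],
  ∂[1,3,7] = [3,7] − [1,7] + [1,3].
The resulting 24×16 matrix has rank 15, and its Smith normal form has invariant factors (1,1,1,1,1,1,1,1,1,1,1,1,1,1,1).

Now H_k = ker ∂_k / im ∂_{k+1}, so:

  H_1: rank ker ∂_1 − rank ∂_2 = (24 − 7) − 15 = 2, and the invariant factors of ∂_2 are all 1, so H_1 ≅ Z^2.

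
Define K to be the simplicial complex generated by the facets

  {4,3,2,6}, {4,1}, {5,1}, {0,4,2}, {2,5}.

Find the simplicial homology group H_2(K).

H_2 ≅ 0.

We work with the vertex ordering 0 < 1 < 2 < 3 < 4 < 5 < 6. The simplices of K, each written with vertices in increasing order, are:

  0-simplices (7): [0], [1], [2], [3], [4], [5], [6]
  1-simplices (11): [0,2], [0,4], [1,4], [1,5], [2,3], [2,4], [2,5], [2,6], [3,4], [3,6], [4,6]
  2-simplices (5): [0,2,4], [2,3,4], [2,3,6], [2,4,6], [3,4,6]
  3-simplices (1): [2,3,4,6]

so the chain groups are C_0 ≅ Z^7, C_1 ≅ Z^11, C_2 ≅ Z^5, C_3 ≅ Z^1.

Boundary ∂_1: C_1 → C_0 maps an edge to its endpoints' difference, ∂[p,q] = q − p.
The 7×11 boundary matrix has rank 6 and Smith normal form diag(1,1,1,1,1,1).

Boundary ∂_2: C_2 → C_1 sends each 2-simplex [p,q,r] to [q,r] − [p,r] + [p,q]. For instance
  ∂[0,2,4] = [2,4] − [0,4] + [0,2],
  ∂[2,3,4] = [3,4] − [2,4] + [2,3].
The resulting 11×5 matrix has rank 4, and its Smith normal form has invariant factors (1,1,1,1).

Boundary ∂_3: C_3 → C_2 sends each 3-simplex σ to the alternating sum Σ_i (−1)^i (σ with its i-th vertex removed). For instance
  ∂[2,3,4,6] = [3,4,6] − [2,4,6] + [2,3,6] − [2,3,4].
As a 5×1 matrix over Z this has rank 1, with invariant factors (1).

Reading off H_k = ker ∂_k / im ∂_{k+1}:

  H_2: rank ker ∂_2 − rank ∂_3 = (5 − 4) − 1 = 0, and the invariant factors of ∂_3 are all 1, so H_2 = 0.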